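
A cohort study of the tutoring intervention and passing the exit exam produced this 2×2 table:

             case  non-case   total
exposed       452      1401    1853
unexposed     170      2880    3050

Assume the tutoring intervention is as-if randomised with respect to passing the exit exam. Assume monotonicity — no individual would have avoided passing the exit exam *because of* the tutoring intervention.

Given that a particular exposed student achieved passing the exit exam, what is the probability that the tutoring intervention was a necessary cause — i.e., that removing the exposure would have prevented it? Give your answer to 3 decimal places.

p₁ = P(outcome | exposed) = 452/1853 = 0.24393
p₀ = P(outcome | unexposed) = 170/3050 = 0.055738
Under exogeneity and monotonicity, PN = (p₁ − p₀)/p₁.
PN = (0.24393 − 0.055738) / 0.24393 ≈ 0.7715

PN ≈ 0.772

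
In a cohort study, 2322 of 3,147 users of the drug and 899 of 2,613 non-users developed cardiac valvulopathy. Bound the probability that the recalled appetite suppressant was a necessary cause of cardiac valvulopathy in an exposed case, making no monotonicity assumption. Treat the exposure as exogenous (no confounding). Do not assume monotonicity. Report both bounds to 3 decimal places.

0.534 ≤ PN ≤ 0.889

p₁ = P(outcome | exposed) = 2322/3147 = 0.73785
p₀ = P(outcome | unexposed) = 899/2613 = 0.34405
Under exogeneity alone the bounds on PN are max{0,(p₁−p₀)/p₁} ≤ PN ≤ min{1,(1−p₀)/p₁}.
  lower = (p₁ − p₀)/p₁ = 0.3938 / 0.73785 ≈ 0.5337
  upper = min{1, (1 − p₀)/p₁} = 0.65595 / 0.73785 ≈ 0.8890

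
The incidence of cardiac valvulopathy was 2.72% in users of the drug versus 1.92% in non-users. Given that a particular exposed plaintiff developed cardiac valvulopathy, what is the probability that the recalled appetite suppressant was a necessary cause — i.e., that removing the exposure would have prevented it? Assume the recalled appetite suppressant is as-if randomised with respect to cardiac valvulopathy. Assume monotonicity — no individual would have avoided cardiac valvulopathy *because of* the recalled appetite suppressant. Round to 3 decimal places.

PN ≈ 0.294

p₁ = 0.0272, p₀ = 0.0192.
Under exogeneity and monotonicity, PN = (p₁ − p₀) / p₁.
PN = (0.0272 − 0.0192) / 0.0272 = 0.008 / 0.0272 ≈ 0.2941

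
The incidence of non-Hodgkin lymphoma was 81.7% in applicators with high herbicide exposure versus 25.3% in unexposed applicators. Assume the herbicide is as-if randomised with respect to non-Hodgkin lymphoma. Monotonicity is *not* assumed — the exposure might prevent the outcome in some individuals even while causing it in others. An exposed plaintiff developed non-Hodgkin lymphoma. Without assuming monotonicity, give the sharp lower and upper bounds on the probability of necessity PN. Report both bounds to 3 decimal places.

0.690 ≤ PN ≤ 0.914

p₁ = 0.817, p₀ = 0.253.
Under exogeneity alone the bounds on PN are max{0,(p₁−p₀)/p₁} ≤ PN ≤ min{1,(1−p₀)/p₁}.
  lower = (p₁ − p₀)/p₁ = 0.564 / 0.817 ≈ 0.6903
  upper = min{1, (1 − p₀)/p₁} = 0.747 / 0.817 ≈ 0.9143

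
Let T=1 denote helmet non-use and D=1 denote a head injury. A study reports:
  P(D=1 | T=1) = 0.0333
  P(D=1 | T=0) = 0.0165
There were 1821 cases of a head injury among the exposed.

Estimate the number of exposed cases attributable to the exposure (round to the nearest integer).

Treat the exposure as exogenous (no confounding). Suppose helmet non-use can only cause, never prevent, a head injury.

Let p₁ = 0.0333, p₀ = 0.0165.
PN = (p₁ − p₀)/p₁ = (0.0333 − 0.0165) / 0.0333 ≈ 0.50450.
Attributable cases ≈ PN × (exposed cases) = 0.50450 × 1821 ≈ 918.70.

about 919 cases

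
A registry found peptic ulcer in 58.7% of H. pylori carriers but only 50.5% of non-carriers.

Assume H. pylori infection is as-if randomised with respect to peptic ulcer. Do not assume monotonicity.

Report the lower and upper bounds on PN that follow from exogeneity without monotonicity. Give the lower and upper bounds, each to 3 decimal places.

0.140 ≤ PN ≤ 0.843

p₁ = 0.587, p₀ = 0.505.
Under exogeneity alone the bounds on PN are max{0,(p₁−p₀)/p₁} ≤ PN ≤ min{1,(1−p₀)/p₁}.
  lower = (p₁ − p₀)/p₁ = 0.082 / 0.587 ≈ 0.1397
  upper = min{1, (1 − p₀)/p₁} = 0.495 / 0.587 ≈ 0.8433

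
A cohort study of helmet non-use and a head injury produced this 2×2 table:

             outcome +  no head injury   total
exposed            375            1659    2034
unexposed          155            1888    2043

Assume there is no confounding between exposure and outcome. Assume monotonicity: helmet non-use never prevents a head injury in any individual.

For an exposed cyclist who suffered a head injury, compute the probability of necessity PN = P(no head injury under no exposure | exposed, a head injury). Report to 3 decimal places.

PN ≈ 0.588

p₁ = P(outcome | exposed) = 375/2034 = 0.18437
p₀ = P(outcome | unexposed) = 155/2043 = 0.075869
Under exogeneity and monotonicity, PN = (p₁ − p₀) / p₁.
PN = (0.18437 − 0.075869) / 0.18437 = 0.1085 / 0.18437 ≈ 0.5885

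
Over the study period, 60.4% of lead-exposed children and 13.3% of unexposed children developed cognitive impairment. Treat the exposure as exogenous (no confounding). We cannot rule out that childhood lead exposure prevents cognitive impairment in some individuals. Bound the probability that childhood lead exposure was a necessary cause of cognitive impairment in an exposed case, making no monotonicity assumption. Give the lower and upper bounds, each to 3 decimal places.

0.780 ≤ PN ≤ 1.000

p₁ = 0.604, p₀ = 0.133.
Under exogeneity alone the bounds on PN are max{0,(p₁−p₀)/p₁} ≤ PN ≤ min{1,(1−p₀)/p₁}.
  lower = (p₁ − p₀)/p₁ = 0.471 / 0.604 ≈ 0.7798
  upper = min{1, (1 − p₀)/p₁} = 0.867 / 0.604 ≈ 1.4354 → capped at 1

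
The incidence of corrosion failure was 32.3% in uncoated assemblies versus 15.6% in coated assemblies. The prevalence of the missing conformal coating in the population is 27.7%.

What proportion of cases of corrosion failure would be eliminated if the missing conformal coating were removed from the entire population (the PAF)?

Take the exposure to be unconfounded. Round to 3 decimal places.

p₁ = 0.323, p₀ = 0.156.
Overall risk P(Y=1) = π·p₁ + (1−π)·p₀ = 0.277×0.323 + 0.723×0.156 = 0.20226.
Under exogeneity, PAF = [P(Y=1) − p₀] / P(Y=1).
PAF = (0.20226 − 0.156) / 0.20226 ≈ 0.2287

PAF ≈ 0.229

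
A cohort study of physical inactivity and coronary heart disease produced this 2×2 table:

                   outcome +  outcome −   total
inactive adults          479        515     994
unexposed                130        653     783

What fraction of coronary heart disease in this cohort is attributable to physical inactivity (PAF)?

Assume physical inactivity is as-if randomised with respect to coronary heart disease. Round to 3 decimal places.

PAF ≈ 0.516

p₁ = P(outcome | exposed) = 479/994 = 0.48189
p₀ = P(outcome | unexposed) = 130/783 = 0.16603
Exposure prevalence π = 994/1777 = 0.55937; overall risk P(Y=1) = 0.34271.
Under exogeneity, PAF = [P(Y=1) − p₀]/P(Y=1).
PAF = (0.34271 − 0.16603) / 0.34271 ≈ 0.5155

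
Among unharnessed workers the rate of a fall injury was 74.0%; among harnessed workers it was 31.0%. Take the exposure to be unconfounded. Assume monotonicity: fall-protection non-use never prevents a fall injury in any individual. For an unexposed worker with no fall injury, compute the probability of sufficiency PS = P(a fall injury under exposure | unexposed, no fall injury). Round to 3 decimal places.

PS ≈ 0.623

p₁ = 0.74, p₀ = 0.31.
Under exogeneity and monotonicity, PS = (p₁ − p₀) / (1 − p₀).
PS = (0.74 − 0.31) / (1 − 0.31) = 0.43 / 0.69 ≈ 0.6232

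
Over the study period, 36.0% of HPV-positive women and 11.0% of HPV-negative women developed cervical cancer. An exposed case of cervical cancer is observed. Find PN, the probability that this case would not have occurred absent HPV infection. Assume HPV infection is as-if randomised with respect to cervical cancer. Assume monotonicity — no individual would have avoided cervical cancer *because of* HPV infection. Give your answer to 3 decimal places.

p₁ = 0.36, p₀ = 0.11.
Under exogeneity and monotonicity, PN = (p₁ − p₀) / p₁.
PN = (0.36 − 0.11) / 0.36 = 0.25 / 0.36 ≈ 0.6944

PN ≈ 0.694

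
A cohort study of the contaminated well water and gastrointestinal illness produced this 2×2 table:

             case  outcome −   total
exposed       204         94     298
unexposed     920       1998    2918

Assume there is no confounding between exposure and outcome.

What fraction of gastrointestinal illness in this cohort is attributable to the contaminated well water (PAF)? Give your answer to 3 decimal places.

p₁ = P(outcome | exposed) = 204/298 = 0.68456
p₀ = P(outcome | unexposed) = 920/2918 = 0.31528
Exposure prevalence π = 298/3216 = 0.092662; overall risk P(Y=1) = 0.3495.
Under exogeneity, PAF = [P(Y=1) − p₀]/P(Y=1).
PAF = (0.3495 − 0.31528) / 0.3495 ≈ 0.0979

PAF ≈ 0.098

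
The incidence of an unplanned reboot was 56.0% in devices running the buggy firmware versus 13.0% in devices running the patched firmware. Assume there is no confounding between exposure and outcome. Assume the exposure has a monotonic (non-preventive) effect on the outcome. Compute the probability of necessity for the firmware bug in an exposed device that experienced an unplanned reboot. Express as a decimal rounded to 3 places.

p₁ = 0.56, p₀ = 0.13.
Under exogeneity and monotonicity, PN = (p₁ − p₀) / p₁.
PN = (0.56 − 0.13) / 0.56 = 0.43 / 0.56 ≈ 0.7679

PN ≈ 0.768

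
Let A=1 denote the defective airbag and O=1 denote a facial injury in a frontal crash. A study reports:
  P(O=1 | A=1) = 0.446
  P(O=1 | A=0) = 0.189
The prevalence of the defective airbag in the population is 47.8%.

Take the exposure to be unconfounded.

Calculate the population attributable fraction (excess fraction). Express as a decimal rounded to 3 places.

PAF ≈ 0.394

Let p₁ = 0.446, p₀ = 0.189.
Overall risk P(Y=1) = π·p₁ + (1−π)·p₀ = 0.478×0.446 + 0.522×0.189 = 0.31185.
Under exogeneity, PAF = [P(Y=1) − p₀] / P(Y=1).
PAF = (0.31185 − 0.189) / 0.31185 ≈ 0.3939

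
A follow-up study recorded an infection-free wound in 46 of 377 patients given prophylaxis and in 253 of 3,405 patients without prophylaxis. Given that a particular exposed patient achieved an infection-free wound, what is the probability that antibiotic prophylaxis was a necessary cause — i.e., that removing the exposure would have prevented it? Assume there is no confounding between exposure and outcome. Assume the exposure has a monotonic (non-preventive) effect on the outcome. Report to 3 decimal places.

p₁ = P(outcome | exposed) = 46/377 = 0.12202
p₀ = P(outcome | unexposed) = 253/3405 = 0.074302
Under exogeneity and monotonicity, PN = (p₁ − p₀) / p₁.
PN = (0.12202 − 0.074302) / 0.12202 = 0.047713 / 0.12202 ≈ 0.3910

PN ≈ 0.391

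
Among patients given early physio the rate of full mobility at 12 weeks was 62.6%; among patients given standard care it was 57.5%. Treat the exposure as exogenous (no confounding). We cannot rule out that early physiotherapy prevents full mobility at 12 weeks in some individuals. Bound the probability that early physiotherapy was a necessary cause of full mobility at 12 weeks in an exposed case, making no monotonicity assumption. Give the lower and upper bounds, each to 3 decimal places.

p₁ = 0.626, p₀ = 0.575.
Under exogeneity alone the bounds on PN are max{0,(p₁−p₀)/p₁} ≤ PN ≤ min{1,(1−p₀)/p₁}.
  lower = (p₁ − p₀)/p₁ = 0.051 / 0.626 ≈ 0.0815
  upper = min{1, (1 − p₀)/p₁} = 0.425 / 0.626 ≈ 0.6789

0.081 ≤ PN ≤ 0.679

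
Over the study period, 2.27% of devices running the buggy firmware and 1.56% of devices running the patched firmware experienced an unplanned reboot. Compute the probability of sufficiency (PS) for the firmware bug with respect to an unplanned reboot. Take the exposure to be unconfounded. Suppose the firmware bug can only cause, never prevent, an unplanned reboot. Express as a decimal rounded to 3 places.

PS ≈ 0.007

p₁ = 0.0227, p₀ = 0.0156.
Under exogeneity and monotonicity, PS = (p₁ − p₀) / (1 − p₀).
PS = (0.0227 − 0.0156) / (1 − 0.0156) = 0.0071 / 0.9844 ≈ 0.0072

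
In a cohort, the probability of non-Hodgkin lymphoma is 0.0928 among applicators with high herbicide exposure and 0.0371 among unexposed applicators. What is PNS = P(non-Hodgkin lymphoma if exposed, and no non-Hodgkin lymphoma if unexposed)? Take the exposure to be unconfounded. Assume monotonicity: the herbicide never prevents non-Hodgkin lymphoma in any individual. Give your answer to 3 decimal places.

Let p₁ = 0.0928, p₀ = 0.0371.
Under exogeneity and monotonicity, PNS = p₁ − p₀.
PNS = 0.0928 − 0.0371 = 0.0557

PNS ≈ 0.056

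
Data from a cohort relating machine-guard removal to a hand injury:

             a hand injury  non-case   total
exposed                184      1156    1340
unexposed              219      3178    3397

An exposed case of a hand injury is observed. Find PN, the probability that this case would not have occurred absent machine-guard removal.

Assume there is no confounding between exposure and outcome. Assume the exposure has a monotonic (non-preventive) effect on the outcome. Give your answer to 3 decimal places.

PN ≈ 0.531

p₁ = P(outcome | exposed) = 184/1340 = 0.13731
p₀ = P(outcome | unexposed) = 219/3397 = 0.064469
Under exogeneity and monotonicity, PN = (p₁ − p₀)/p₁.
PN = (0.13731 − 0.064469) / 0.13731 ≈ 0.5305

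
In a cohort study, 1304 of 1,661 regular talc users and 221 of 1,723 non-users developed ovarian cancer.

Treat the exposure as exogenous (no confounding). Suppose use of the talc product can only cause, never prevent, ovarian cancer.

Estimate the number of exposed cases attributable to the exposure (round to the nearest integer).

about 1091 cases

p₁ = P(outcome | exposed) = 1304/1661 = 0.78507
p₀ = P(outcome | unexposed) = 221/1723 = 0.12826
PN = (p₁ − p₀)/p₁ = (0.78507 − 0.12826) / 0.78507 ≈ 0.83662.
Attributable cases ≈ PN × (exposed cases) = 0.83662 × 1304 ≈ 1090.95.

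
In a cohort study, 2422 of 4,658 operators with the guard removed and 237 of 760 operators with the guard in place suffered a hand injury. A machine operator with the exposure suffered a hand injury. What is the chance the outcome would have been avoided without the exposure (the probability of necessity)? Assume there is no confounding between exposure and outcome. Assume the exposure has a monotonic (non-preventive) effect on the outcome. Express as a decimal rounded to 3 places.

PN ≈ 0.400

p₁ = P(outcome | exposed) = 2422/4658 = 0.51997
p₀ = P(outcome | unexposed) = 237/760 = 0.31184
Under exogeneity and monotonicity, PN = (p₁ − p₀) / p₁.
PN = (0.51997 − 0.31184) / 0.51997 = 0.20812 / 0.51997 ≈ 0.4003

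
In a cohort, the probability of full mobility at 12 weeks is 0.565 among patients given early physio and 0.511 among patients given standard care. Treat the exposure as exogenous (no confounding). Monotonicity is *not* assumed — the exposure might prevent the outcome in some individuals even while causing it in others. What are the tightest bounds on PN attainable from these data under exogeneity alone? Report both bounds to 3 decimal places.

Let p₁ = 0.565, p₀ = 0.511.
Under exogeneity alone the bounds on PN are max{0,(p₁−p₀)/p₁} ≤ PN ≤ min{1,(1−p₀)/p₁}.
  lower = (p₁ − p₀)/p₁ = 0.054 / 0.565 ≈ 0.0956
  upper = min{1, (1 − p₀)/p₁} = 0.489 / 0.565 ≈ 0.8655

0.096 ≤ PN ≤ 0.865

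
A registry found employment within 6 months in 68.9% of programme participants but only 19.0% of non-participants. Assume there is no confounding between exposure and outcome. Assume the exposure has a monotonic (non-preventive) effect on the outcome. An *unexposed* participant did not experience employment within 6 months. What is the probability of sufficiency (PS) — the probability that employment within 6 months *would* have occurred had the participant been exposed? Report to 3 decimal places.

PS ≈ 0.616

p₁ = 0.689, p₀ = 0.19.
Under exogeneity and monotonicity, PS = (p₁ − p₀) / (1 − p₀).
PS = (0.689 − 0.19) / (1 − 0.19) = 0.499 / 0.81 ≈ 0.6160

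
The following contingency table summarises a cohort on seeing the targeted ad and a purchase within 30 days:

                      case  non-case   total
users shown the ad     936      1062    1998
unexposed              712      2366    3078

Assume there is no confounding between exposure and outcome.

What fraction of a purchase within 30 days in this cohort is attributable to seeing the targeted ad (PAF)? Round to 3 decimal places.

p₁ = P(outcome | exposed) = 936/1998 = 0.46847
p₀ = P(outcome | unexposed) = 712/3078 = 0.23132
Exposure prevalence π = 1998/5076 = 0.39362; overall risk P(Y=1) = 0.32467.
Under exogeneity, PAF = [P(Y=1) − p₀]/P(Y=1).
PAF = (0.32467 − 0.23132) / 0.32467 ≈ 0.2875

PAF ≈ 0.288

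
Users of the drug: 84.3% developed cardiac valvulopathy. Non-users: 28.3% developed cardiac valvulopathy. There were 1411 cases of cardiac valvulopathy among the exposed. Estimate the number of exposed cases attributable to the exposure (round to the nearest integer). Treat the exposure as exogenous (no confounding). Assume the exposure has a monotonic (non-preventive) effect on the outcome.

p₁ = 0.843, p₀ = 0.283.
PN = (p₁ − p₀)/p₁ = (0.843 − 0.283) / 0.843 ≈ 0.66429.
Attributable cases ≈ PN × (exposed cases) = 0.66429 × 1411 ≈ 937.32.

about 937 cases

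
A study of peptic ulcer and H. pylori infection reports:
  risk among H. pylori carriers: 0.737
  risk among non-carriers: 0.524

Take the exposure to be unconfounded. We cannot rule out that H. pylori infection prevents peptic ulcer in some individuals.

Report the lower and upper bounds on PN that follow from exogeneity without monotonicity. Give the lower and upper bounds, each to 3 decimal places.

0.289 ≤ PN ≤ 0.646

Let p₁ = 0.737, p₀ = 0.524.
Under exogeneity alone the bounds on PN are max{0,(p₁−p₀)/p₁} ≤ PN ≤ min{1,(1−p₀)/p₁}.
  lower = (p₁ − p₀)/p₁ = 0.213 / 0.737 ≈ 0.2890
  upper = min{1, (1 − p₀)/p₁} = 0.476 / 0.737 ≈ 0.6459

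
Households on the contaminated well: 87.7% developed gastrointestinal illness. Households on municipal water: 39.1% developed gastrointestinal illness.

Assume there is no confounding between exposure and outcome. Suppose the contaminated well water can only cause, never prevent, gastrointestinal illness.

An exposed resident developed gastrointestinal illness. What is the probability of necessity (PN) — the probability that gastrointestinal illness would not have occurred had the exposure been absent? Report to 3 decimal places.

PN ≈ 0.554

p₁ = 0.877, p₀ = 0.391.
Under exogeneity and monotonicity, PN = (p₁ − p₀) / p₁.
PN = (0.877 − 0.391) / 0.877 = 0.486 / 0.877 ≈ 0.5542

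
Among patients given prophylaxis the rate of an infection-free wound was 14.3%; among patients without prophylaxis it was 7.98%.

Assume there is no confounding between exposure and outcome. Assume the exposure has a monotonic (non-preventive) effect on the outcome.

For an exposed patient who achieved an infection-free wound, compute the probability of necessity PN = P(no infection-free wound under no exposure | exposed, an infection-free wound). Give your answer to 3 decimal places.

PN ≈ 0.442

p₁ = 0.143, p₀ = 0.0798.
Under exogeneity and monotonicity, PN = (p₁ − p₀) / p₁.
PN = (0.143 − 0.0798) / 0.143 = 0.0632 / 0.143 ≈ 0.4420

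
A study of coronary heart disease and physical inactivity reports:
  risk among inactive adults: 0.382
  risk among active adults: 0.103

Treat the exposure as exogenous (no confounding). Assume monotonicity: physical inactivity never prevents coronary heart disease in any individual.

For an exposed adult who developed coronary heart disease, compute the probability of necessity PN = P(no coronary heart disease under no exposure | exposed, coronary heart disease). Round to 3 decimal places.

Let p₁ = 0.382, p₀ = 0.103.
Under exogeneity and monotonicity, PN = (p₁ − p₀) / p₁.
PN = (0.382 − 0.103) / 0.382 = 0.279 / 0.382 ≈ 0.7304

PN ≈ 0.730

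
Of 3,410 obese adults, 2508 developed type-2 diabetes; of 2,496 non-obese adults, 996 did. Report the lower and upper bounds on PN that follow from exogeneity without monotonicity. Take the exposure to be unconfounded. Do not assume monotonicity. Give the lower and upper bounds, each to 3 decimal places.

p₁ = P(outcome | exposed) = 2508/3410 = 0.73548
p₀ = P(outcome | unexposed) = 996/2496 = 0.39904
Under exogeneity alone the bounds on PN are max{0,(p₁−p₀)/p₁} ≤ PN ≤ min{1,(1−p₀)/p₁}.
  lower = (p₁ − p₀)/p₁ = 0.33645 / 0.73548 ≈ 0.4574
  upper = min{1, (1 − p₀)/p₁} = 0.60096 / 0.73548 ≈ 0.8171

0.457 ≤ PN ≤ 0.817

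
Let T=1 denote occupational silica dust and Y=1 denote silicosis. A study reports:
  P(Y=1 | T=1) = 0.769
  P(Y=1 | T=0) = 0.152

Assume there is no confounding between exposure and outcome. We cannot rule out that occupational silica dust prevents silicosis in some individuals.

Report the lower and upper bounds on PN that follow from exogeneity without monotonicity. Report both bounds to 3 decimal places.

0.802 ≤ PN ≤ 1.000

Let p₁ = 0.769, p₀ = 0.152.
Under exogeneity alone the bounds on PN are max{0,(p₁−p₀)/p₁} ≤ PN ≤ min{1,(1−p₀)/p₁}.
  lower = (p₁ − p₀)/p₁ = 0.617 / 0.769 ≈ 0.8023
  upper = min{1, (1 − p₀)/p₁} = 0.848 / 0.769 ≈ 1.1027 → capped at 1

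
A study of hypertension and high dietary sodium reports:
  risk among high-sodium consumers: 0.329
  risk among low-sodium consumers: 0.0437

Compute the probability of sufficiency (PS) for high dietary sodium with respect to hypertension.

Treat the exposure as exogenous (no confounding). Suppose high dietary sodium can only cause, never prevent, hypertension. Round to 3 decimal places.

PS ≈ 0.298

Let p₁ = 0.329, p₀ = 0.0437.
Under exogeneity and monotonicity, PS = (p₁ − p₀) / (1 − p₀).
PS = (0.329 − 0.0437) / (1 − 0.0437) = 0.2853 / 0.9563 ≈ 0.2983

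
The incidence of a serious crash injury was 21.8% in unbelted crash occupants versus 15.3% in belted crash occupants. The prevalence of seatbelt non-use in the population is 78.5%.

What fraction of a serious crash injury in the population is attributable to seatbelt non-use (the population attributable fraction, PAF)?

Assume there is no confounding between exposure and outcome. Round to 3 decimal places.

PAF ≈ 0.250

p₁ = 0.218, p₀ = 0.153.
Overall risk P(Y=1) = π·p₁ + (1−π)·p₀ = 0.785×0.218 + 0.215×0.153 = 0.20403.
Under exogeneity, PAF = [P(Y=1) − p₀] / P(Y=1).
PAF = (0.20403 − 0.153) / 0.20403 ≈ 0.2501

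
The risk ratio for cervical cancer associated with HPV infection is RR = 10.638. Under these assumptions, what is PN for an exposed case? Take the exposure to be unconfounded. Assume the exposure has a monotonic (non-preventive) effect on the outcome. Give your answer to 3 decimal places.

Under exogeneity and monotonicity, PN = (RR − 1) / RR = 1 − 1/RR.
PN = (10.638 − 1) / 10.638 = 9.638 / 10.638 ≈ 0.9060

PN ≈ 0.906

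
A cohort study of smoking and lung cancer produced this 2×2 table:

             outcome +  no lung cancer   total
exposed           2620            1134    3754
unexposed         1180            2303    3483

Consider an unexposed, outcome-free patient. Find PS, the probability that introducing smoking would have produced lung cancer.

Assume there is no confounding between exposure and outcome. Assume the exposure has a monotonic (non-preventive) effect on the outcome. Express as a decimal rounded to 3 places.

PS ≈ 0.543

p₁ = P(outcome | exposed) = 2620/3754 = 0.69792
p₀ = P(outcome | unexposed) = 1180/3483 = 0.33879
Under exogeneity and monotonicity, PS = (p₁ − p₀) / (1 − p₀).
PS = (0.69792 − 0.33879) / (1 − 0.33879) = 0.35913 / 0.66121 ≈ 0.5431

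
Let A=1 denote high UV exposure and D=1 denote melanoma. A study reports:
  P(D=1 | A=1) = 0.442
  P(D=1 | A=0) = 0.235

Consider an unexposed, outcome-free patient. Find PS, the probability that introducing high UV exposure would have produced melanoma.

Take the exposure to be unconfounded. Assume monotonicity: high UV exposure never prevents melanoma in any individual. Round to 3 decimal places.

Let p₁ = 0.442, p₀ = 0.235.
Under exogeneity and monotonicity, PS = (p₁ − p₀) / (1 − p₀).
PS = (0.442 − 0.235) / (1 − 0.235) = 0.207 / 0.765 ≈ 0.2706

PS ≈ 0.271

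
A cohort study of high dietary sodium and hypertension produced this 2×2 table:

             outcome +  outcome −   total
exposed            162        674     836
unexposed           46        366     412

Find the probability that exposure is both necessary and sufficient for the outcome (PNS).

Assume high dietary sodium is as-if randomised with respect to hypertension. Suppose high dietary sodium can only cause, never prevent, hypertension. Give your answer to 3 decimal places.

PNS ≈ 0.082

p₁ = P(outcome | exposed) = 162/836 = 0.19378
p₀ = P(outcome | unexposed) = 46/412 = 0.11165
Under exogeneity and monotonicity, PNS = p₁ − p₀.
PNS = 0.19378 − 0.11165 = 0.082129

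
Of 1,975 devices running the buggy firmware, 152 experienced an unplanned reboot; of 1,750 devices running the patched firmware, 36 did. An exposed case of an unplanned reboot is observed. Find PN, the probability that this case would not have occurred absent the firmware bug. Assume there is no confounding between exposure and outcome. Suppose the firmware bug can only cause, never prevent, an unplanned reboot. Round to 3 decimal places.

PN ≈ 0.733

p₁ = P(outcome | exposed) = 152/1975 = 0.076962
p₀ = P(outcome | unexposed) = 36/1750 = 0.020571
Under exogeneity and monotonicity, PN = (p₁ − p₀) / p₁.
PN = (0.076962 − 0.020571) / 0.076962 = 0.056391 / 0.076962 ≈ 0.7327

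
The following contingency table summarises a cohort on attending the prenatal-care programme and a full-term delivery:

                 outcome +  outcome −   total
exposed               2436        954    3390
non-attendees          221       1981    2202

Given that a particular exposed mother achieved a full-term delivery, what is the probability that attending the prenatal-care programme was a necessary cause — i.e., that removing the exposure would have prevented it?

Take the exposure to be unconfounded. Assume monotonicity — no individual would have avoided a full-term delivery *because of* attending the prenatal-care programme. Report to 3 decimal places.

p₁ = P(outcome | exposed) = 2436/3390 = 0.71858
p₀ = P(outcome | unexposed) = 221/2202 = 0.10036
Under exogeneity and monotonicity, PN = (p₁ − p₀) / p₁.
PN = (0.71858 − 0.10036) / 0.71858 = 0.61822 / 0.71858 ≈ 0.8603

PN ≈ 0.860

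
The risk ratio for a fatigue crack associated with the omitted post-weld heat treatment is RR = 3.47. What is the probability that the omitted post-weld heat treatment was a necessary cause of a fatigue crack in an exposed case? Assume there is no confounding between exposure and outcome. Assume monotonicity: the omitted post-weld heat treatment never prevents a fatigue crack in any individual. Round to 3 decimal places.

PN ≈ 0.712

Under exogeneity and monotonicity, PN = (RR − 1) / RR = 1 − 1/RR.
PN = (3.47 − 1) / 3.47 = 2.47 / 3.47 ≈ 0.7118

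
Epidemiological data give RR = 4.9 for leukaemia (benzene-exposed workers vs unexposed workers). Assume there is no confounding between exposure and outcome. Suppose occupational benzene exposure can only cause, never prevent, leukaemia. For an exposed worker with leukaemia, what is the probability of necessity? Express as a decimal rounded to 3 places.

Under exogeneity and monotonicity, PN = (RR − 1) / RR = 1 − 1/RR.
PN = (4.9 − 1) / 4.9 = 3.9 / 4.9 ≈ 0.7959

PN ≈ 0.796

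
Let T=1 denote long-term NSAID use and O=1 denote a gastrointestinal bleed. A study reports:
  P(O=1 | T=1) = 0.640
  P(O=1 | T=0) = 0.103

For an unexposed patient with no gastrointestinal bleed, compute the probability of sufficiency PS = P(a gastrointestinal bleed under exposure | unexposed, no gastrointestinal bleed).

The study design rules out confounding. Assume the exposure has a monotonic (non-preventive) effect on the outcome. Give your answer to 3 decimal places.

Let p₁ = 0.64, p₀ = 0.103.
Under exogeneity and monotonicity, PS = (p₁ − p₀) / (1 − p₀).
PS = (0.64 − 0.103) / (1 − 0.103) = 0.537 / 0.897 ≈ 0.5987

PS ≈ 0.599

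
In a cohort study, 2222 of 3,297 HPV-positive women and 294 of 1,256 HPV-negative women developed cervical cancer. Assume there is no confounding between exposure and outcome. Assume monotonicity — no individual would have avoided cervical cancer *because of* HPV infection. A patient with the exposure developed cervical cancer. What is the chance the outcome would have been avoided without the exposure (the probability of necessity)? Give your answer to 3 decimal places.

PN ≈ 0.653

p₁ = P(outcome | exposed) = 2222/3297 = 0.67395
p₀ = P(outcome | unexposed) = 294/1256 = 0.23408
Under exogeneity and monotonicity, PN = (p₁ − p₀) / p₁.
PN = (0.67395 − 0.23408) / 0.67395 = 0.43987 / 0.67395 ≈ 0.6527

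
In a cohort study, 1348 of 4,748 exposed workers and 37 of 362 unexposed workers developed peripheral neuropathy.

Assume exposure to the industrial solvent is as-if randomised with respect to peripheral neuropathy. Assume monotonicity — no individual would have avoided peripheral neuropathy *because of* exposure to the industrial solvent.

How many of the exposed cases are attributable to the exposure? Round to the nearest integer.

about 863 cases

p₁ = P(outcome | exposed) = 1348/4748 = 0.28391
p₀ = P(outcome | unexposed) = 37/362 = 0.10221
PN = (p₁ − p₀)/p₁ = (0.28391 − 0.10221) / 0.28391 ≈ 0.63999.
Attributable cases ≈ PN × (exposed cases) = 0.63999 × 1348 ≈ 862.71.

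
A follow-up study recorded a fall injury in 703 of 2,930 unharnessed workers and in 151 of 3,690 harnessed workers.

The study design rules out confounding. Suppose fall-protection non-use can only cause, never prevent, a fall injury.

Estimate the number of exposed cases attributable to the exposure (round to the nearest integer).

p₁ = P(outcome | exposed) = 703/2930 = 0.23993
p₀ = P(outcome | unexposed) = 151/3690 = 0.040921
PN = (p₁ − p₀)/p₁ = (0.23993 − 0.040921) / 0.23993 ≈ 0.82945.
Attributable cases ≈ PN × (exposed cases) = 0.82945 × 703 ≈ 583.10.

about 583 cases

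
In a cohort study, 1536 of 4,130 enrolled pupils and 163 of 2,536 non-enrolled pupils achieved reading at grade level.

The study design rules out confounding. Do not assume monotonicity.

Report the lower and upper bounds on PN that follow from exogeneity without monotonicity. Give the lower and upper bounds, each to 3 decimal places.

p₁ = P(outcome | exposed) = 1536/4130 = 0.37191
p₀ = P(outcome | unexposed) = 163/2536 = 0.064274
Under exogeneity alone the bounds on PN are max{0,(p₁−p₀)/p₁} ≤ PN ≤ min{1,(1−p₀)/p₁}.
  lower = (p₁ − p₀)/p₁ = 0.30764 / 0.37191 ≈ 0.8272
  upper = min{1, (1 − p₀)/p₁} = 0.93573 / 0.37191 ≈ 2.5160 → capped at 1

0.827 ≤ PN ≤ 1.000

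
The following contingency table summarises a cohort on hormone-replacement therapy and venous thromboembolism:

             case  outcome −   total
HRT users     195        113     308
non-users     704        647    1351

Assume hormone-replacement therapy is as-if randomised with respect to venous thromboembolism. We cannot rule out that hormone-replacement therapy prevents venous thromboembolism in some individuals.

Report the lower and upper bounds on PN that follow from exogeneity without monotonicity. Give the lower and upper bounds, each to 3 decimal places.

0.177 ≤ PN ≤ 0.756

p₁ = P(outcome | exposed) = 195/308 = 0.63312
p₀ = P(outcome | unexposed) = 704/1351 = 0.5211
Under exogeneity alone the bounds on PN are max{0,(p₁−p₀)/p₁} ≤ PN ≤ min{1,(1−p₀)/p₁}.
  lower = (p₁ − p₀)/p₁ = 0.11202 / 0.63312 ≈ 0.1769
  upper = min{1, (1 − p₀)/p₁} = 0.4789 / 0.63312 ≈ 0.7564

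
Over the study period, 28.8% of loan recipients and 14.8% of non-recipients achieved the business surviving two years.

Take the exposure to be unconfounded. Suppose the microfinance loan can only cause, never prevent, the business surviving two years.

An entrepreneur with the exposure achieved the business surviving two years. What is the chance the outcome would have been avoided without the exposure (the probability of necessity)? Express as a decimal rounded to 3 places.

p₁ = 0.288, p₀ = 0.148.
Under exogeneity and monotonicity, PN = (p₁ − p₀) / p₁.
PN = (0.288 − 0.148) / 0.288 = 0.14 / 0.288 ≈ 0.4861

PN ≈ 0.486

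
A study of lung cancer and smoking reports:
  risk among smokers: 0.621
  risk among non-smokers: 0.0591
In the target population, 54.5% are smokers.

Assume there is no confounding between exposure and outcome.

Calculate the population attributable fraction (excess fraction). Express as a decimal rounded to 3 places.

PAF ≈ 0.838

Let p₁ = 0.621, p₀ = 0.0591.
Overall risk P(Y=1) = π·p₁ + (1−π)·p₀ = 0.545×0.621 + 0.455×0.0591 = 0.36534.
Under exogeneity, PAF = [P(Y=1) − p₀] / P(Y=1).
PAF = (0.36534 − 0.0591) / 0.36534 ≈ 0.8382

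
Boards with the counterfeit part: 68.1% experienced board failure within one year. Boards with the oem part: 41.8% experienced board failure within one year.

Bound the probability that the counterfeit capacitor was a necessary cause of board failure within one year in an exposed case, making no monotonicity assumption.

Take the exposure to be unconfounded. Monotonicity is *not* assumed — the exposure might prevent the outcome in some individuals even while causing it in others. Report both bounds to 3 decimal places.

p₁ = 0.681, p₀ = 0.418.
Under exogeneity alone the bounds on PN are max{0,(p₁−p₀)/p₁} ≤ PN ≤ min{1,(1−p₀)/p₁}.
  lower = (p₁ − p₀)/p₁ = 0.263 / 0.681 ≈ 0.3862
  upper = min{1, (1 − p₀)/p₁} = 0.582 / 0.681 ≈ 0.8546

0.386 ≤ PN ≤ 0.855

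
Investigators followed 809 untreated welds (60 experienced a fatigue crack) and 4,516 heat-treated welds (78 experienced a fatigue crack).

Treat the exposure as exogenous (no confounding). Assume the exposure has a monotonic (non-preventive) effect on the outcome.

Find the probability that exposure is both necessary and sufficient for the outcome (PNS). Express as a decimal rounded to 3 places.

p₁ = P(outcome | exposed) = 60/809 = 0.074166
p₀ = P(outcome | unexposed) = 78/4516 = 0.017272
Under exogeneity and monotonicity, PNS = p₁ − p₀.
PNS = 0.074166 − 0.017272 = 0.056894

PNS ≈ 0.057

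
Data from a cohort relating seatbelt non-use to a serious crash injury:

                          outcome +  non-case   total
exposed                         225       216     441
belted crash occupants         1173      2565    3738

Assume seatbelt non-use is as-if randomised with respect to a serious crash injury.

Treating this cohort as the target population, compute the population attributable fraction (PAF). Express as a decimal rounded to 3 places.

PAF ≈ 0.062

p₁ = P(outcome | exposed) = 225/441 = 0.5102
p₀ = P(outcome | unexposed) = 1173/3738 = 0.3138
Exposure prevalence π = 441/4179 = 0.10553; overall risk P(Y=1) = 0.33453.
Under exogeneity, PAF = [P(Y=1) − p₀]/P(Y=1).
PAF = (0.33453 − 0.3138) / 0.33453 ≈ 0.0620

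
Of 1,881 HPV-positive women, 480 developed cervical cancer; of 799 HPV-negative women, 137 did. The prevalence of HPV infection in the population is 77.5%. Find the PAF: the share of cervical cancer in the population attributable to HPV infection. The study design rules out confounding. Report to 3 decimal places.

p₁ = P(outcome | exposed) = 480/1881 = 0.25518
p₀ = P(outcome | unexposed) = 137/799 = 0.17146
Overall risk P(Y=1) = π·p₁ + (1−π)·p₀ = 0.775×0.25518 + 0.225×0.17146 = 0.23635.
Under exogeneity, PAF = [P(Y=1) − p₀] / P(Y=1).
PAF = (0.23635 − 0.17146) / 0.23635 ≈ 0.2745

PAF ≈ 0.275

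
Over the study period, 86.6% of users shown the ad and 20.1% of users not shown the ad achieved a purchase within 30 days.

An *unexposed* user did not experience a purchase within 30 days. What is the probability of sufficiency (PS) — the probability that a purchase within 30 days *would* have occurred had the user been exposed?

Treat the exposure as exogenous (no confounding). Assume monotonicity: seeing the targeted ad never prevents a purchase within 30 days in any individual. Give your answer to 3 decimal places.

PS ≈ 0.832

p₁ = 0.866, p₀ = 0.201.
Under exogeneity and monotonicity, PS = (p₁ − p₀) / (1 − p₀).
PS = (0.866 − 0.201) / (1 − 0.201) = 0.665 / 0.799 ≈ 0.8323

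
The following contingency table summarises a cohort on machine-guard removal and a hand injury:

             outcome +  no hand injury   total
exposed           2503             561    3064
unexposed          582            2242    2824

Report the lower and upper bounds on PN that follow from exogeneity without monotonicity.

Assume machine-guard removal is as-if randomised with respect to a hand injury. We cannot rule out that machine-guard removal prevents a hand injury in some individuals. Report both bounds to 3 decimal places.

p₁ = P(outcome | exposed) = 2503/3064 = 0.81691
p₀ = P(outcome | unexposed) = 582/2824 = 0.20609
Under exogeneity alone the bounds on PN are max{0,(p₁−p₀)/p₁} ≤ PN ≤ min{1,(1−p₀)/p₁}.
  lower = (p₁ − p₀)/p₁ = 0.61082 / 0.81691 ≈ 0.7477
  upper = min{1, (1 − p₀)/p₁} = 0.79391 / 0.81691 ≈ 0.9718

0.748 ≤ PN ≤ 0.972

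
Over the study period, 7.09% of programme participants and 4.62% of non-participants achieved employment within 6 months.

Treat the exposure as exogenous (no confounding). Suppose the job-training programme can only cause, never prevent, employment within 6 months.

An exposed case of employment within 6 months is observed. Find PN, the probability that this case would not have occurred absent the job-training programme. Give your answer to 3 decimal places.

p₁ = 0.0709, p₀ = 0.0462.
Under exogeneity and monotonicity, PN = (p₁ − p₀) / p₁.
PN = (0.0709 − 0.0462) / 0.0709 = 0.0247 / 0.0709 ≈ 0.3484

PN ≈ 0.348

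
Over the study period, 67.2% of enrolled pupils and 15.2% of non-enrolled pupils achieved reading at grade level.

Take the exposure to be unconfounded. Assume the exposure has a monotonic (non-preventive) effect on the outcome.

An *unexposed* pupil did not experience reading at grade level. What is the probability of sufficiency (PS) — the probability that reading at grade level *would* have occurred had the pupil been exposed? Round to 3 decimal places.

PS ≈ 0.613

p₁ = 0.672, p₀ = 0.152.
Under exogeneity and monotonicity, PS = (p₁ − p₀) / (1 − p₀).
PS = (0.672 − 0.152) / (1 − 0.152) = 0.52 / 0.848 ≈ 0.6132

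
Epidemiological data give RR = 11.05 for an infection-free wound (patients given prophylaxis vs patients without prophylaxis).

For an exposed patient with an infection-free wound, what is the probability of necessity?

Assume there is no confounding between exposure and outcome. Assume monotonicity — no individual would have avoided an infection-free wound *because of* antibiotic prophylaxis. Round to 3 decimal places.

PN ≈ 0.910

Under exogeneity and monotonicity, PN = (RR − 1) / RR = 1 − 1/RR.
PN = (11.05 − 1) / 11.05 = 10.05 / 11.05 ≈ 0.9095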